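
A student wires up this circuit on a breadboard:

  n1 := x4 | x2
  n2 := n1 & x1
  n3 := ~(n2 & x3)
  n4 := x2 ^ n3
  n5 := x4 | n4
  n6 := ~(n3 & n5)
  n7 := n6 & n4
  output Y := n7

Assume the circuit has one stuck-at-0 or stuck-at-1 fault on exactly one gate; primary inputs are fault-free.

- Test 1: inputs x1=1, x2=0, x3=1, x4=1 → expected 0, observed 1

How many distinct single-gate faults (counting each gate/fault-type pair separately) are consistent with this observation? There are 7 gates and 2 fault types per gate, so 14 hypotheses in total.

Fault-free: n1=1, n2=1, n3=0, n4=0, n5=1, n6=1, n7=0 → 0. Observed 1.
  n1 stuck-at-0: output 0 ✗
  n1 stuck-at-1: output 0 ✗
  n2 stuck-at-0: output 0 ✗
  n2 stuck-at-1: output 0 ✗
  n3 stuck-at-0: output 0 ✗
  n3 stuck-at-1: output 0 ✗
  n4 stuck-at-0: output 0 ✗
  n4 stuck-at-1: output 1 ✓
  n5 stuck-at-0: output 0 ✗
  n5 stuck-at-1: output 0 ✗
  n6 stuck-at-0: output 0 ✗
  n6 stuck-at-1: output 0 ✗
  n7 stuck-at-0: output 0 ✗
  n7 stuck-at-1: output 1 ✓
Consistent faults: {n4 stuck-at-1, n7 stuck-at-1} — 2 in all.

2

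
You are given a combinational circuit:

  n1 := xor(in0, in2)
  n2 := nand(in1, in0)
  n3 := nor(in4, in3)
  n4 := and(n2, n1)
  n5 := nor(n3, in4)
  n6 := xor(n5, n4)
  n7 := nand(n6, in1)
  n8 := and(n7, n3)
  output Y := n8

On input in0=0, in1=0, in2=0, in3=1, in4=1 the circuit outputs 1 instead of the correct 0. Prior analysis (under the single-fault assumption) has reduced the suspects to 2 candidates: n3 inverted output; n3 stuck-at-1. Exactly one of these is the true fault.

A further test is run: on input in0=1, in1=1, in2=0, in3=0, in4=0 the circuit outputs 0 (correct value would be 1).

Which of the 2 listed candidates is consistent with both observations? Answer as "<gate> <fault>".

Evaluate each candidate on input in0=1, in1=1, in2=0, in3=0, in4=0:
  n3 inverted output: n1=1, n2=0, n3=0 [inverted output], n4=0, n5=1, n6=1, n7=0, n8=0 → 0 — matches
  n3 stuck-at-1: n1=1, n2=0, n3=1 [stuck-at-1], n4=0, n5=0, n6=0, n7=1, n8=1 → 1 — eliminated
Only n3 inverted output reproduces the observed 0.

n3 inverted output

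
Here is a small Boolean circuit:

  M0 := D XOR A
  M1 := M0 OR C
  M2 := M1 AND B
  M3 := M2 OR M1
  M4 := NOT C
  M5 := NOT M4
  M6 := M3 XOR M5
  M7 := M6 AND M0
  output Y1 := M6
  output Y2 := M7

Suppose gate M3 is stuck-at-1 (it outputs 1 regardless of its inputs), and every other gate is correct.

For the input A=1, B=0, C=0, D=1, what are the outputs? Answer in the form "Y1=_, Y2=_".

Y1=1, Y2=0

Propagate with M3 forced: M0=0, M1=0, M2=0, M3=1 [stuck-at-1], M4=1, M5=0, M6=1, M7=0.
So the outputs are Y1=1, Y2=0. (Without the fault they would be Y1=0, Y2=0.)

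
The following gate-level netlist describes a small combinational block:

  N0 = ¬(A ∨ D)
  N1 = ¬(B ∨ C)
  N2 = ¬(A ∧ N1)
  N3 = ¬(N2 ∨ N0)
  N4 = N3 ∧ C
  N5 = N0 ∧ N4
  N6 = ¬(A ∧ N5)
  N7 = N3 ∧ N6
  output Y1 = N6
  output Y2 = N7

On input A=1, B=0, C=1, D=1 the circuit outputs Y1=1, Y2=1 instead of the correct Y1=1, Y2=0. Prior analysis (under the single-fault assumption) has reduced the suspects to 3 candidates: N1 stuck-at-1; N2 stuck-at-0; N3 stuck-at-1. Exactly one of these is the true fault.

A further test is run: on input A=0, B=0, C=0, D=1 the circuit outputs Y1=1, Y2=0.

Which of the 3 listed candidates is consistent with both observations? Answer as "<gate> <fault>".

Evaluate each candidate on input A=0, B=0, C=0, D=1:
  N1 stuck-at-1: N0=0, N1=1 [stuck-at-1], N2=1, N3=0, N4=0, N5=0, N6=1, N7=0 → Y1=1, Y2=0 — matches
  N2 stuck-at-0: N0=0, N1=1, N2=0 [stuck-at-0], N3=1, N4=0, N5=0, N6=1, N7=1 → Y1=1, Y2=1 — eliminated
  N3 stuck-at-1: N0=0, N1=1, N2=1, N3=1 [stuck-at-1], N4=0, N5=0, N6=1, N7=1 → Y1=1, Y2=1 — eliminated
Only N1 stuck-at-1 reproduces the observed Y1=1, Y2=0.

N1 stuck-at-1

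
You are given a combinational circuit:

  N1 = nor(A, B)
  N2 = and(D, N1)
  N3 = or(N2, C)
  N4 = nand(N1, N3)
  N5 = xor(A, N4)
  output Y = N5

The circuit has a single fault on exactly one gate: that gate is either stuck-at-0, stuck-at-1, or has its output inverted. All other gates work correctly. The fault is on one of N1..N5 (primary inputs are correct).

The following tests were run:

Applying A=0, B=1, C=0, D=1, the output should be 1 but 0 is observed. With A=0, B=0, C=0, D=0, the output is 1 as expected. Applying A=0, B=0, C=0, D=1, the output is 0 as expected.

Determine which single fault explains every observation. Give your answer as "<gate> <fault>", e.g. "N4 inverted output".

Fault-free values for test 1 (A=0, B=1, C=0, D=1): N1=0, N2=0, N3=0, N4=1, N5=1, giving Y=1. Observed 0.
Test 1: faults giving observed 0 are {N1 stuck-at-1, N1 inverted output, N4 stuck-at-0, N4 inverted output, N5 stuck-at-0, N5 inverted output}.
Test 2 (A=0, B=0, C=0, D=0): fault-free N1=1, N2=0, N3=0, N4=1, N5=1 → 1; observed 1. Eliminates N4 stuck-at-0, N4 inverted output, N5 stuck-at-0, N5 inverted output.
Test 3 (A=0, B=0, C=0, D=1): fault-free N1=1, N2=1, N3=1, N4=0, N5=0 → 0; observed 0. Eliminates N1 inverted output.
Only N1 stuck-at-1 is consistent with every test.

N1 stuck-at-1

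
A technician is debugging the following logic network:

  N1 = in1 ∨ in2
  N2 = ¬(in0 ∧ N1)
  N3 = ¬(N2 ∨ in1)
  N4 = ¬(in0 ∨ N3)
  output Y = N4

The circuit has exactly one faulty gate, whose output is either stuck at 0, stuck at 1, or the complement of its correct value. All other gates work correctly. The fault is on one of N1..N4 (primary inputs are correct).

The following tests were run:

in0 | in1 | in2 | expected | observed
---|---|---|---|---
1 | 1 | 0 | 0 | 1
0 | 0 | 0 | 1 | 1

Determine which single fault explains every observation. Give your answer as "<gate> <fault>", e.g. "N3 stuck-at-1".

N4 stuck-at-1

Fault-free values for test 1 (in0=1, in1=1, in2=0): N1=1, N2=0, N3=0, N4=0, giving Y=0. Observed 1.
Test 1: faults giving observed 1 are {N4 stuck-at-1, N4 inverted output}.
Test 2 (in0=0, in1=0, in2=0): fault-free N1=0, N2=1, N3=0, N4=1 → 1; observed 1. Eliminates N4 inverted output.
Only N4 stuck-at-1 is consistent with every test.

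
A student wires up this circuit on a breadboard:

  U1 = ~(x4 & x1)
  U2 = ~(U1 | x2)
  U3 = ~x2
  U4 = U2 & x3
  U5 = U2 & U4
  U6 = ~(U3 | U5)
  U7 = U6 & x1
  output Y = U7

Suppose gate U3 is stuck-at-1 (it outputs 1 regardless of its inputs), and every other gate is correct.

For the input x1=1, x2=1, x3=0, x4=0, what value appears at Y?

0

Propagate with U3 forced: U1=1, U2=0, U3=1 [stuck-at-1], U4=0, U5=0, U6=0, U7=0.
So Y = 0. (Without the fault it would be 1.)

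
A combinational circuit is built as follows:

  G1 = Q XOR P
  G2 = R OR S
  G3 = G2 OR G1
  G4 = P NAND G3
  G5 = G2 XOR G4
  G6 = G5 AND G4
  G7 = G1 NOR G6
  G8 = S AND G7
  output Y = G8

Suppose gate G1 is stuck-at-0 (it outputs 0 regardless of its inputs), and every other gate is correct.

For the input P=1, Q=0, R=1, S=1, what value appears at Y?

Propagate with G1 forced: G1=0 [stuck-at-0], G2=1, G3=1, G4=0, G5=1, G6=0, G7=1, G8=1.
So Y = 1. (Without the fault it would be 0.)

1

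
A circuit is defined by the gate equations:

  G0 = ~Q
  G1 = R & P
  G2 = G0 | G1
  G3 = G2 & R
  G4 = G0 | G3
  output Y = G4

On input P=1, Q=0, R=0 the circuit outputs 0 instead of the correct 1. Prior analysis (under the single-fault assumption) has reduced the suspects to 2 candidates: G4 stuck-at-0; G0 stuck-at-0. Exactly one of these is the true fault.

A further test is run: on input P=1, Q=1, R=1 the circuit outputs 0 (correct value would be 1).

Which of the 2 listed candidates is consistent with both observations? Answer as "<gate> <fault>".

G4 stuck-at-0

Evaluate each candidate on input P=1, Q=1, R=1:
  G4 stuck-at-0: G0=0, G1=1, G2=1, G3=1, G4=0 [stuck-at-0] → 0 — matches
  G0 stuck-at-0: G0=0 [stuck-at-0], G1=1, G2=1, G3=1, G4=1 → 1 — eliminated
Only G4 stuck-at-0 reproduces the observed 0.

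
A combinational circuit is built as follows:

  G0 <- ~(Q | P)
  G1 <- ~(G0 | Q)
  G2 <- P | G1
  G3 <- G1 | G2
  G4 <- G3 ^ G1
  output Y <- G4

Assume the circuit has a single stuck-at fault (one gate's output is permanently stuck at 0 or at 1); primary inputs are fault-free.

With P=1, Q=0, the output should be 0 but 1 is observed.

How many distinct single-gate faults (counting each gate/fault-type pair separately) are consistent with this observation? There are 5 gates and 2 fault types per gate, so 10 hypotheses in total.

Fault-free: G0=0, G1=1, G2=1, G3=1, G4=0 → 0. Observed 1.
  G0 stuck-at-0: output 0 ✗
  G0 stuck-at-1: output 1 ✓
  G1 stuck-at-0: output 1 ✓
  G1 stuck-at-1: output 0 ✗
  G2 stuck-at-0: output 0 ✗
  G2 stuck-at-1: output 0 ✗
  G3 stuck-at-0: output 1 ✓
  G3 stuck-at-1: output 0 ✗
  G4 stuck-at-0: output 0 ✗
  G4 stuck-at-1: output 1 ✓
Consistent faults: {G0 stuck-at-1, G1 stuck-at-0, G3 stuck-at-0, G4 stuck-at-1} — 4 in all.

4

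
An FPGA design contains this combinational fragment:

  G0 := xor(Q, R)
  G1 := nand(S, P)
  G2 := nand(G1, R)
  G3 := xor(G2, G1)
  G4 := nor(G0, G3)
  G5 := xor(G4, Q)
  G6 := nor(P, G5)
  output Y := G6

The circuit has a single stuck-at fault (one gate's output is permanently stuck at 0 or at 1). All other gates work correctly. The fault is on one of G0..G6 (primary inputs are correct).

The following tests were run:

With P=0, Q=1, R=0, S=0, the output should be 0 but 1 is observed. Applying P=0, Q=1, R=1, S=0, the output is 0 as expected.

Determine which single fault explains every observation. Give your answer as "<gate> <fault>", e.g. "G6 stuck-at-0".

Fault-free values for test 1 (P=0, Q=1, R=0, S=0): G0=1, G1=1, G2=1, G3=0, G4=0, G5=1, G6=0, giving Y=0. Observed 1.
Test 1: faults giving observed 1 are {G0 stuck-at-0, G4 stuck-at-1, G5 stuck-at-0, G6 stuck-at-1}.
Test 2 (P=0, Q=1, R=1, S=0): fault-free G0=0, G1=1, G2=0, G3=1, G4=0, G5=1, G6=0 → 0; observed 0. Eliminates G4 stuck-at-1, G5 stuck-at-0, G6 stuck-at-1.
Only G0 stuck-at-0 is consistent with every test.

G0 stuck-at-0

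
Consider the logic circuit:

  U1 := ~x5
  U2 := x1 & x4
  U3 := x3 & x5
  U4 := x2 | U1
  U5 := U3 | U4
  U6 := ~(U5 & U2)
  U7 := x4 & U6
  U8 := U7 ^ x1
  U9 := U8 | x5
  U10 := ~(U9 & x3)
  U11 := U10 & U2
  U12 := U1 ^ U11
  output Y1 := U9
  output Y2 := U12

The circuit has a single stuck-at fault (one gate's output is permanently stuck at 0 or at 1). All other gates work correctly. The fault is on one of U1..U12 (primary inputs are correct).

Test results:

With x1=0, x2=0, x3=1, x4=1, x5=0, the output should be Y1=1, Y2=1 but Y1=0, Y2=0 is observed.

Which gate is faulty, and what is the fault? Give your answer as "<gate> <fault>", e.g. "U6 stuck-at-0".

Fault-free values for test 1 (x1=0, x2=0, x3=1, x4=1, x5=0): U1=1, U2=0, U3=0, U4=1, U5=1, U6=1, U7=1, U8=1, U9=1, U10=0, U11=0, U12=1, giving Y1=1, Y2=1. Observed Y1=0, Y2=0.
Test 1: faults giving observed Y1=0, Y2=0 are {U2 stuck-at-1}.
Only U2 stuck-at-1 is consistent with every test.

U2 stuck-at-1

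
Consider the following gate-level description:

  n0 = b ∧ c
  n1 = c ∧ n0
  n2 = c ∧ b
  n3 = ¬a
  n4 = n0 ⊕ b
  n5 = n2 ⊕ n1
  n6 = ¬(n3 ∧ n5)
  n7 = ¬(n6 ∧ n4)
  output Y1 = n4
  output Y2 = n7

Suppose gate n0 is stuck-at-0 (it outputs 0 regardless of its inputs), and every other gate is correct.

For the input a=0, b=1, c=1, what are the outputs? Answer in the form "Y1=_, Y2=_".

Propagate with n0 forced: n0=0 [stuck-at-0], n1=0, n2=1, n3=1, n4=1, n5=1, n6=0, n7=1.
So the outputs are Y1=1, Y2=1. (Without the fault they would be Y1=0, Y2=1.)

Y1=1, Y2=1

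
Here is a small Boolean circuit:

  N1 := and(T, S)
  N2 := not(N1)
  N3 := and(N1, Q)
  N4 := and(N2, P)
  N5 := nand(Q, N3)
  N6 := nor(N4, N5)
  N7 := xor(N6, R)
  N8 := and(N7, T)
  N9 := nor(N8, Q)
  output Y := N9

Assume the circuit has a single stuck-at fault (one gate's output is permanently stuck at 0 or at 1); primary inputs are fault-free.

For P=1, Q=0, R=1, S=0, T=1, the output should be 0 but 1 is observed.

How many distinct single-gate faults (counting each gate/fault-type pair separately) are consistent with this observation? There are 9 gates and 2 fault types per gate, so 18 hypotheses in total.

4

Fault-free: N1=0, N2=1, N3=0, N4=1, N5=1, N6=0, N7=1, N8=1, N9=0 → 0. Observed 1.
  N1: none of the 2 fault types match ✗
  N2: none of the 2 fault types match ✗
  N3: none of the 2 fault types match ✗
  N4: none of the 2 fault types match ✗
  N5: none of the 2 fault types match ✗
  N6: stuck-at-1 ✓; others ✗
  N7: stuck-at-0 ✓; others ✗
  N8: stuck-at-0 ✓; others ✗
  N9: stuck-at-1 ✓; others ✗
Consistent faults: {N6 stuck-at-1, N7 stuck-at-0, N8 stuck-at-0, N9 stuck-at-1} — 4 in all.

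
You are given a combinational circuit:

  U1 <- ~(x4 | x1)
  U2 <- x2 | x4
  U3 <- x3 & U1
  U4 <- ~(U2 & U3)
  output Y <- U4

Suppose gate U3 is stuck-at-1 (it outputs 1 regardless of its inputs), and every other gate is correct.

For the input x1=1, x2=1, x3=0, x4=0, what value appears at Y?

0

Propagate with U3 forced: U1=0, U2=1, U3=1 [stuck-at-1], U4=0.
So Y = 0. (Without the fault it would be 1.)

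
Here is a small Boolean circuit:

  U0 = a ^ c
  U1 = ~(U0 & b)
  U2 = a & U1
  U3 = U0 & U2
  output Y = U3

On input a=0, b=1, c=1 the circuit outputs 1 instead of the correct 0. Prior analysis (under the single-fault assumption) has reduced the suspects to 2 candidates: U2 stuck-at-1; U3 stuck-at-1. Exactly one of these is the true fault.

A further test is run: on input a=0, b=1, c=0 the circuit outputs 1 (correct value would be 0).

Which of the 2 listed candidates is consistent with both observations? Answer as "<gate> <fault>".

Evaluate each candidate on input a=0, b=1, c=0:
  U2 stuck-at-1: U0=0, U1=1, U2=1 [stuck-at-1], U3=0 → 0 — eliminated
  U3 stuck-at-1: U0=0, U1=1, U2=0, U3=1 [stuck-at-1] → 1 — matches
Only U3 stuck-at-1 reproduces the observed 1.

U3 stuck-at-1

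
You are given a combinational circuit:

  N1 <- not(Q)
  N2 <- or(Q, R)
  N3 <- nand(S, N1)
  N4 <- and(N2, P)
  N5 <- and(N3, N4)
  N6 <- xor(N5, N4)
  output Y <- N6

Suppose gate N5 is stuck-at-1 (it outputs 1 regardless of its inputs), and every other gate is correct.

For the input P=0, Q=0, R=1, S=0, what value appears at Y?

Propagate with N5 forced: N1=1, N2=1, N3=1, N4=0, N5=1 [stuck-at-1], N6=1.
So Y = 1. (Without the fault it would be 0.)

1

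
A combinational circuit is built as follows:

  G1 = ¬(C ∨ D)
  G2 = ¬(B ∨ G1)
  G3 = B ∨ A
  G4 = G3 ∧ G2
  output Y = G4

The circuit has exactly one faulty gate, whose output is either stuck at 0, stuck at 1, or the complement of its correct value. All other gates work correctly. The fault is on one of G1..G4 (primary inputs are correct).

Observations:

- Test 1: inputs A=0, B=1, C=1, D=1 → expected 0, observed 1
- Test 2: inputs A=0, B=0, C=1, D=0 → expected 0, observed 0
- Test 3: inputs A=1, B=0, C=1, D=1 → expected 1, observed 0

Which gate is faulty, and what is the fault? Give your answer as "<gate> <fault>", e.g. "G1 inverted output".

G2 inverted output

Fault-free values for test 1 (A=0, B=1, C=1, D=1): G1=0, G2=0, G3=1, G4=0, giving Y=0. Observed 1.
Test 1: faults giving observed 1 are {G2 stuck-at-1, G2 inverted output, G4 stuck-at-1, G4 inverted output}.
Test 2 (A=0, B=0, C=1, D=0): fault-free G1=0, G2=1, G3=0, G4=0 → 0; observed 0. Eliminates G4 stuck-at-1, G4 inverted output.
Test 3 (A=1, B=0, C=1, D=1): fault-free G1=0, G2=1, G3=1, G4=1 → 1; observed 0. Eliminates G2 stuck-at-1.
Only G2 inverted output is consistent with every test.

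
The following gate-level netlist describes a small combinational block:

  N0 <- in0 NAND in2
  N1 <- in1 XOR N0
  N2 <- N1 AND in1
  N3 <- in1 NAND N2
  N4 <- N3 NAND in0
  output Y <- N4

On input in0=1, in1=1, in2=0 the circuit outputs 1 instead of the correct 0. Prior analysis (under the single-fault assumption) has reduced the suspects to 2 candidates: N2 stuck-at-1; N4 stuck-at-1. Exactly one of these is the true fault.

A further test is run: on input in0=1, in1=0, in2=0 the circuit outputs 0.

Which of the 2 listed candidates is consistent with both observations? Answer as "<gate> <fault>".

N2 stuck-at-1

Evaluate each candidate on input in0=1, in1=0, in2=0:
  N2 stuck-at-1: N0=1, N1=1, N2=1 [stuck-at-1], N3=1, N4=0 → 0 — matches
  N4 stuck-at-1: N0=1, N1=1, N2=0, N3=1, N4=1 [stuck-at-1] → 1 — eliminated
Only N2 stuck-at-1 reproduces the observed 0.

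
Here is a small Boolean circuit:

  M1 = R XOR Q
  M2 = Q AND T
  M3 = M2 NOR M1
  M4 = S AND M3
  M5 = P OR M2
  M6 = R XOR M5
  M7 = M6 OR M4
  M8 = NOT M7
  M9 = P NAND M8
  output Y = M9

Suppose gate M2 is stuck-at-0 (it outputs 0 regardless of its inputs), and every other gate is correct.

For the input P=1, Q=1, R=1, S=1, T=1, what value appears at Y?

Propagate with M2 forced: M1=0, M2=0 [stuck-at-0], M3=1, M4=1, M5=1, M6=0, M7=1, M8=0, M9=1.
So Y = 1. (Without the fault it would be 0.)

1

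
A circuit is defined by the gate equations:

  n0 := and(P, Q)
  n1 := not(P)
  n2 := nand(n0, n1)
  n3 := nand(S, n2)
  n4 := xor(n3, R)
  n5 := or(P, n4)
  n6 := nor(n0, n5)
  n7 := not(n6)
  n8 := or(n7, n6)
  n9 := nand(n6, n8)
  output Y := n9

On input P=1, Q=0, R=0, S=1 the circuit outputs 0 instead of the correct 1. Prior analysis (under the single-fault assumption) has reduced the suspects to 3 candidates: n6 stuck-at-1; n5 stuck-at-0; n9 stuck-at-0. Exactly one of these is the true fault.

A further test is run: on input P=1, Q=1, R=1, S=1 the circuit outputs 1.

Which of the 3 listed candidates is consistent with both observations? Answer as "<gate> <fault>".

n5 stuck-at-0

Evaluate each candidate on input P=1, Q=1, R=1, S=1:
  n6 stuck-at-1: n0=1, n1=0, n2=1, n3=0, n4=1, n5=1, n6=1 [stuck-at-1], n7=0, n8=1, n9=0 → 0 — eliminated
  n5 stuck-at-0: n0=1, n1=0, n2=1, n3=0, n4=1, n5=0 [stuck-at-0], n6=0, n7=1, n8=1, n9=1 → 1 — matches
  n9 stuck-at-0: n0=1, n1=0, n2=1, n3=0, n4=1, n5=1, n6=0, n7=1, n8=1, n9=0 [stuck-at-0] → 0 — eliminated
Only n5 stuck-at-0 reproduces the observed 1.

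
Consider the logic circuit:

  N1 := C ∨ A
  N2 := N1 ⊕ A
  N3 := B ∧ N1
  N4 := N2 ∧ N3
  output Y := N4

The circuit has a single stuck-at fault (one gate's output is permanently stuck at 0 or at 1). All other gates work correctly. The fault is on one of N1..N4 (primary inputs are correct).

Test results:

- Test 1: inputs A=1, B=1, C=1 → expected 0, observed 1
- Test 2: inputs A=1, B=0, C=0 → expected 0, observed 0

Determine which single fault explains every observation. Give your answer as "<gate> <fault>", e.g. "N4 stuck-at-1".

Fault-free values for test 1 (A=1, B=1, C=1): N1=1, N2=0, N3=1, N4=0, giving Y=0. Observed 1.
Test 1: faults giving observed 1 are {N2 stuck-at-1, N4 stuck-at-1}.
Test 2 (A=1, B=0, C=0): fault-free N1=1, N2=0, N3=0, N4=0 → 0; observed 0. Eliminates N4 stuck-at-1.
Only N2 stuck-at-1 is consistent with every test.

N2 stuck-at-1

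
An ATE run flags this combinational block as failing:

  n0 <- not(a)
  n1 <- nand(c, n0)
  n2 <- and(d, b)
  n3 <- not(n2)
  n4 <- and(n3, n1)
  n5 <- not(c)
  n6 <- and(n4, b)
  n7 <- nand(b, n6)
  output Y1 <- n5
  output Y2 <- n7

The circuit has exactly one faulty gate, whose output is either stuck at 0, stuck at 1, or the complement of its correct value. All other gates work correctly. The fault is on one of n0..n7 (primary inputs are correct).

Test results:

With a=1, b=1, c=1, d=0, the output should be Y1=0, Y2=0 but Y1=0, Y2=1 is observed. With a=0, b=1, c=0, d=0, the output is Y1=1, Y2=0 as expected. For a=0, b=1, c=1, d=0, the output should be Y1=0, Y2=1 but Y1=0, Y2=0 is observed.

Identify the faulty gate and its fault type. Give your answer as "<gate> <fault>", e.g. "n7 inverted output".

n0 inverted output

Fault-free values for test 1 (a=1, b=1, c=1, d=0): n0=0, n1=1, n2=0, n3=1, n4=1, n5=0, n6=1, n7=0, giving Y1=0, Y2=0. Observed Y1=0, Y2=1.
Test 1: faults giving observed Y1=0, Y2=1 are {n0 stuck-at-1, n0 inverted output, n1 stuck-at-0, n1 inverted output, n2 stuck-at-1, n2 inverted output, n3 stuck-at-0, n3 inverted output, n4 stuck-at-0, n4 inverted output, n6 stuck-at-0, n6 inverted output, n7 stuck-at-1, n7 inverted output}.
Test 2 (a=0, b=1, c=0, d=0): fault-free n0=1, n1=1, n2=0, n3=1, n4=1, n5=1, n6=1, n7=0 → Y1=1, Y2=0; observed Y1=1, Y2=0. Eliminates n1 stuck-at-0, n1 inverted output, n2 stuck-at-1, n2 inverted output, n3 stuck-at-0, n3 inverted output, n4 stuck-at-0, n4 inverted output, n6 stuck-at-0, n6 inverted output, n7 stuck-at-1, n7 inverted output.
Test 3 (a=0, b=1, c=1, d=0): fault-free n0=1, n1=0, n2=0, n3=1, n4=0, n5=0, n6=0, n7=1 → Y1=0, Y2=1; observed Y1=0, Y2=0. Eliminates n0 stuck-at-1.
Only n0 inverted output is consistent with every test.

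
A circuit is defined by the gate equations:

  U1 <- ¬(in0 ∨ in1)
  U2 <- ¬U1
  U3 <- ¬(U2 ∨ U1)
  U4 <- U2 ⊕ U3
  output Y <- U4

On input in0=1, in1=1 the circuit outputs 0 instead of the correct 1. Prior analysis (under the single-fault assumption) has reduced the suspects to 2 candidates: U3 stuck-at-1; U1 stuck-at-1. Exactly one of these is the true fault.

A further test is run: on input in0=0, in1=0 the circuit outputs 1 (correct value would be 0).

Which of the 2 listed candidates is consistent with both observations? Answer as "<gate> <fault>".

Evaluate each candidate on input in0=0, in1=0:
  U3 stuck-at-1: U1=1, U2=0, U3=1 [stuck-at-1], U4=1 → 1 — matches
  U1 stuck-at-1: U1=1 [stuck-at-1], U2=0, U3=0, U4=0 → 0 — eliminated
Only U3 stuck-at-1 reproduces the observed 1.

U3 stuck-at-1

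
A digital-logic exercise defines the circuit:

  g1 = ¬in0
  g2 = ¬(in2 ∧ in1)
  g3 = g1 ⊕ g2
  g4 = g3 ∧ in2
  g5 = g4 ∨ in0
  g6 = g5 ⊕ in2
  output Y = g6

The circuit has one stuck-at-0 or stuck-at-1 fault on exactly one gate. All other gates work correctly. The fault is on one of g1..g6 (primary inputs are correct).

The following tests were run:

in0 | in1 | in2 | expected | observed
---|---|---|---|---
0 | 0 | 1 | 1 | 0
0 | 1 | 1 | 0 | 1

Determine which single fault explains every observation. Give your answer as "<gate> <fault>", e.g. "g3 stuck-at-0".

Fault-free values for test 1 (in0=0, in1=0, in2=1): g1=1, g2=1, g3=0, g4=0, g5=0, g6=1, giving Y=1. Observed 0.
Test 1: faults giving observed 0 are {g1 stuck-at-0, g2 stuck-at-0, g3 stuck-at-1, g4 stuck-at-1, g5 stuck-at-1, g6 stuck-at-0}.
Test 2 (in0=0, in1=1, in2=1): fault-free g1=1, g2=0, g3=1, g4=1, g5=1, g6=0 → 0; observed 1. Eliminates g2 stuck-at-0, g3 stuck-at-1, g4 stuck-at-1, g5 stuck-at-1, g6 stuck-at-0.
Only g1 stuck-at-0 is consistent with every test.

g1 stuck-at-0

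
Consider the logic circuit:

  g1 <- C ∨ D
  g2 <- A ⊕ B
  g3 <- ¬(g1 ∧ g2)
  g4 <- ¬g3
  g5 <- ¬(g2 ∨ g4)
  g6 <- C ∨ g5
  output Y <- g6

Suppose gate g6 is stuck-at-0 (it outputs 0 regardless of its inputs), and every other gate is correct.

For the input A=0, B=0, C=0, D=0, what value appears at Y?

Propagate with g6 forced: g1=0, g2=0, g3=1, g4=0, g5=1, g6=0 [stuck-at-0].
So Y = 0. (Without the fault it would be 1.)

0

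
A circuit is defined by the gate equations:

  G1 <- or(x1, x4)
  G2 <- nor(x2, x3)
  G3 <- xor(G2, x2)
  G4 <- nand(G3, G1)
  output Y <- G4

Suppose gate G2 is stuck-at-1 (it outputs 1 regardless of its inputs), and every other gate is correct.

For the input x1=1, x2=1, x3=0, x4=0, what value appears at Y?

1

Propagate with G2 forced: G1=1, G2=1 [stuck-at-1], G3=0, G4=1.
So Y = 1. (Without the fault it would be 0.)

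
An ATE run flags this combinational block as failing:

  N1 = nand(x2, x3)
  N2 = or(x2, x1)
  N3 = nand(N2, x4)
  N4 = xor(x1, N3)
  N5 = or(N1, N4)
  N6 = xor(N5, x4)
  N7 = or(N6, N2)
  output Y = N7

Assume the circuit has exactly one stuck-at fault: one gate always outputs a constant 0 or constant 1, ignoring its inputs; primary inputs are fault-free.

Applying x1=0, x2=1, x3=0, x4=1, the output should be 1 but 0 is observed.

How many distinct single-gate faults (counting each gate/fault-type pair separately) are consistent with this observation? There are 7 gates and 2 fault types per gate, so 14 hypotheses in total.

Fault-free: N1=1, N2=1, N3=0, N4=0, N5=1, N6=0, N7=1 → 1. Observed 0.
  N1 stuck-at-0: output 1 ✗
  N1 stuck-at-1: output 1 ✗
  N2 stuck-at-0: output 0 ✓
  N2 stuck-at-1: output 1 ✗
  N3 stuck-at-0: output 1 ✗
  N3 stuck-at-1: output 1 ✗
  N4 stuck-at-0: output 1 ✗
  N4 stuck-at-1: output 1 ✗
  N5 stuck-at-0: output 1 ✗
  N5 stuck-at-1: output 1 ✗
  N6 stuck-at-0: output 1 ✗
  N6 stuck-at-1: output 1 ✗
  N7 stuck-at-0: output 0 ✓
  N7 stuck-at-1: output 1 ✗
Consistent faults: {N2 stuck-at-0, N7 stuck-at-0} — 2 in all.

2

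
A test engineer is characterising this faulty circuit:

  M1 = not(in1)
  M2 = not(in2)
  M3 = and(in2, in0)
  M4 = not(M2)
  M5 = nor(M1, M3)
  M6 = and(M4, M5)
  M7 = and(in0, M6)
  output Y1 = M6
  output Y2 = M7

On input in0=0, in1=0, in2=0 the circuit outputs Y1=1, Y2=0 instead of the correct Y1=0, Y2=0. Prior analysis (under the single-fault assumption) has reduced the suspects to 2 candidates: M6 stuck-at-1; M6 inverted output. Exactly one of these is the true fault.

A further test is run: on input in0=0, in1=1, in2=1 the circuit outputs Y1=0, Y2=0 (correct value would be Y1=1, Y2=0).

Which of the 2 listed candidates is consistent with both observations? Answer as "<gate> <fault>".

Evaluate each candidate on input in0=0, in1=1, in2=1:
  M6 stuck-at-1: M1=0, M2=0, M3=0, M4=1, M5=1, M6=1 [stuck-at-1], M7=0 → Y1=1, Y2=0 — eliminated
  M6 inverted output: M1=0, M2=0, M3=0, M4=1, M5=1, M6=0 [inverted output], M7=0 → Y1=0, Y2=0 — matches
Only M6 inverted output reproduces the observed Y1=0, Y2=0.

M6 inverted output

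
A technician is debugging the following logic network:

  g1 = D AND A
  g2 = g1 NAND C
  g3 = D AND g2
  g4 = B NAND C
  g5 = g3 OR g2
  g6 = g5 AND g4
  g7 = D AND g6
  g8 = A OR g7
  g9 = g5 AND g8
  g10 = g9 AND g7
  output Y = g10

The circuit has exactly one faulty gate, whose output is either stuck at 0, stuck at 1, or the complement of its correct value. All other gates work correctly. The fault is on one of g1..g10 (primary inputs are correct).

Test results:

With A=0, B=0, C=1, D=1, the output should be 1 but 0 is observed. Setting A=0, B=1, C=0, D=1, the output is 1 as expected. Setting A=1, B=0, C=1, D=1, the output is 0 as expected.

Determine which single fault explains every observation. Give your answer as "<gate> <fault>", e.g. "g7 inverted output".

g1 stuck-at-1

Fault-free values for test 1 (A=0, B=0, C=1, D=1): g1=0, g2=1, g3=1, g4=1, g5=1, g6=1, g7=1, g8=1, g9=1, g10=1, giving Y=1. Observed 0.
Test 1: faults giving observed 0 are {g1 stuck-at-1, g1 inverted output, g2 stuck-at-0, g2 inverted output, g4 stuck-at-0, g4 inverted output, g5 stuck-at-0, g5 inverted output, g6 stuck-at-0, g6 inverted output, g7 stuck-at-0, g7 inverted output, g8 stuck-at-0, g8 inverted output, g9 stuck-at-0, g9 inverted output, g10 stuck-at-0, g10 inverted output}.
Test 2 (A=0, B=1, C=0, D=1): fault-free g1=0, g2=1, g3=1, g4=1, g5=1, g6=1, g7=1, g8=1, g9=1, g10=1 → 1; observed 1. Eliminates g2 stuck-at-0, g2 inverted output, g4 stuck-at-0, g4 inverted output, g5 stuck-at-0, g5 inverted output, g6 stuck-at-0, g6 inverted output, g7 stuck-at-0, g7 inverted output, g8 stuck-at-0, g8 inverted output, g9 stuck-at-0, g9 inverted output, g10 stuck-at-0, g10 inverted output.
Test 3 (A=1, B=0, C=1, D=1): fault-free g1=1, g2=0, g3=0, g4=1, g5=0, g6=0, g7=0, g8=1, g9=0, g10=0 → 0; observed 0. Eliminates g1 inverted output.
Only g1 stuck-at-1 is consistent with every test.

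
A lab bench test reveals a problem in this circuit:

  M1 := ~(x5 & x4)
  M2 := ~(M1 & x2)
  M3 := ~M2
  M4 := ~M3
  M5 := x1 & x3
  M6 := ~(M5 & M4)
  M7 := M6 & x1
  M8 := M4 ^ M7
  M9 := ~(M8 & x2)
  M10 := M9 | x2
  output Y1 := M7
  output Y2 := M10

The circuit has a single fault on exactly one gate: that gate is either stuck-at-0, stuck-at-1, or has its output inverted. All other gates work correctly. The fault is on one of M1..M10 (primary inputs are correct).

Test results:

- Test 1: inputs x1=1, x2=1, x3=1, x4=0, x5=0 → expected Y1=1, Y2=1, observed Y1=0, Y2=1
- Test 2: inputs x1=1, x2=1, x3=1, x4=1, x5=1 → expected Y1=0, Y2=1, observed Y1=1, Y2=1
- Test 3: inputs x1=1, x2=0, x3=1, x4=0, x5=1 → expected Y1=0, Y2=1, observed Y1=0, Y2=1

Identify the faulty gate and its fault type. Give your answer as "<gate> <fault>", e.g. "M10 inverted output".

M1 inverted output

Fault-free values for test 1 (x1=1, x2=1, x3=1, x4=0, x5=0): M1=1, M2=0, M3=1, M4=0, M5=1, M6=1, M7=1, M8=1, M9=0, M10=1, giving Y1=1, Y2=1. Observed Y1=0, Y2=1.
Test 1: faults giving observed Y1=0, Y2=1 are {M1 stuck-at-0, M1 inverted output, M2 stuck-at-1, M2 inverted output, M3 stuck-at-0, M3 inverted output, M4 stuck-at-1, M4 inverted output, M6 stuck-at-0, M6 inverted output, M7 stuck-at-0, M7 inverted output}.
Test 2 (x1=1, x2=1, x3=1, x4=1, x5=1): fault-free M1=0, M2=1, M3=0, M4=1, M5=1, M6=0, M7=0, M8=1, M9=0, M10=1 → Y1=0, Y2=1; observed Y1=1, Y2=1. Eliminates M1 stuck-at-0, M2 stuck-at-1, M3 stuck-at-0, M4 stuck-at-1, M6 stuck-at-0, M7 stuck-at-0.
Test 3 (x1=1, x2=0, x3=1, x4=0, x5=1): fault-free M1=1, M2=1, M3=0, M4=1, M5=1, M6=0, M7=0, M8=1, M9=1, M10=1 → Y1=0, Y2=1; observed Y1=0, Y2=1. Eliminates M2 inverted output, M3 inverted output, M4 inverted output, M6 inverted output, M7 inverted output.
Only M1 inverted output is consistent with every test.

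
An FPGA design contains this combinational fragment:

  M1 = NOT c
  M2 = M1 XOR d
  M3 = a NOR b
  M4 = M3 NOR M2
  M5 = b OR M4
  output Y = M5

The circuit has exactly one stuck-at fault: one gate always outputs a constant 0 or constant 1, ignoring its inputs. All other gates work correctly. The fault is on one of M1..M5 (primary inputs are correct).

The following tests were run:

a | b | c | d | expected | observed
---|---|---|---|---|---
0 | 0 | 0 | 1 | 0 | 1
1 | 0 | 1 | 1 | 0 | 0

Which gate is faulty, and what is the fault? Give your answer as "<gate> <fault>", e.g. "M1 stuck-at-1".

M3 stuck-at-0

Fault-free values for test 1 (a=0, b=0, c=0, d=1): M1=1, M2=0, M3=1, M4=0, M5=0, giving Y=0. Observed 1.
Test 1: faults giving observed 1 are {M3 stuck-at-0, M4 stuck-at-1, M5 stuck-at-1}.
Test 2 (a=1, b=0, c=1, d=1): fault-free M1=0, M2=1, M3=0, M4=0, M5=0 → 0; observed 0. Eliminates M4 stuck-at-1, M5 stuck-at-1.
Only M3 stuck-at-0 is consistent with every test.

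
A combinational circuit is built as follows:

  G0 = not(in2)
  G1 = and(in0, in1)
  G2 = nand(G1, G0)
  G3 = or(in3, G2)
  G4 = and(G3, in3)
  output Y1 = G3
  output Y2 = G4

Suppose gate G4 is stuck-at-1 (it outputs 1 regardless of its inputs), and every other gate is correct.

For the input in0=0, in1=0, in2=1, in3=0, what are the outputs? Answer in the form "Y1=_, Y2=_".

Propagate with G4 forced: G0=0, G1=0, G2=1, G3=1, G4=1 [stuck-at-1].
So the outputs are Y1=1, Y2=1. (Without the fault they would be Y1=1, Y2=0.)

Y1=1, Y2=1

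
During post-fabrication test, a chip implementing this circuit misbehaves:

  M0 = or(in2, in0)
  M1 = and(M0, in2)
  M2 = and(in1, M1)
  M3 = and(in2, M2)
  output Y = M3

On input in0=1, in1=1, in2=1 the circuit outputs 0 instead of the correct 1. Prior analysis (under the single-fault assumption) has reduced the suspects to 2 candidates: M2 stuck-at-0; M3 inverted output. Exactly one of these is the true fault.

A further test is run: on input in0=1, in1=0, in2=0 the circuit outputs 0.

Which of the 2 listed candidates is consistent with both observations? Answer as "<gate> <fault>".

M2 stuck-at-0

Evaluate each candidate on input in0=1, in1=0, in2=0:
  M2 stuck-at-0: M0=1, M1=0, M2=0 [stuck-at-0], M3=0 → 0 — matches
  M3 inverted output: M0=1, M1=0, M2=0, M3=1 [inverted output] → 1 — eliminated
Only M2 stuck-at-0 reproduces the observed 0.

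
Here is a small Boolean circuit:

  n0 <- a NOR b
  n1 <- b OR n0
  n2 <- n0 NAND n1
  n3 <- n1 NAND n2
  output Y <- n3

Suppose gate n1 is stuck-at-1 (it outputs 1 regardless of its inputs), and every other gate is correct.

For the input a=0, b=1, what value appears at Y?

0

Propagate with n1 forced: n0=0, n1=1 [stuck-at-1], n2=1, n3=0.
So Y = 0. (Same as the fault-free value — the fault is masked on this input.)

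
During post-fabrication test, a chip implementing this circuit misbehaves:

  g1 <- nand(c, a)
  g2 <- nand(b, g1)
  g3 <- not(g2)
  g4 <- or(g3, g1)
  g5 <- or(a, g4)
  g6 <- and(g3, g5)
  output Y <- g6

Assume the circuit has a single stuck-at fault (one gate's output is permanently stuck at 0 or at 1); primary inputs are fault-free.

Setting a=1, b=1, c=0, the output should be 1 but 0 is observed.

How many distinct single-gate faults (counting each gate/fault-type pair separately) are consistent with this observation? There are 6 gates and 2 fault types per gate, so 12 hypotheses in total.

5

Fault-free: g1=1, g2=0, g3=1, g4=1, g5=1, g6=1 → 1. Observed 0.
  g1 stuck-at-0: output 0 ✓
  g1 stuck-at-1: output 1 ✗
  g2 stuck-at-0: output 1 ✗
  g2 stuck-at-1: output 0 ✓
  g3 stuck-at-0: output 0 ✓
  g3 stuck-at-1: output 1 ✗
  g4 stuck-at-0: output 1 ✗
  g4 stuck-at-1: output 1 ✗
  g5 stuck-at-0: output 0 ✓
  g5 stuck-at-1: output 1 ✗
  g6 stuck-at-0: output 0 ✓
  g6 stuck-at-1: output 1 ✗
Consistent faults: {g1 stuck-at-0, g2 stuck-at-1, g3 stuck-at-0, g5 stuck-at-0, g6 stuck-at-0} — 5 in all.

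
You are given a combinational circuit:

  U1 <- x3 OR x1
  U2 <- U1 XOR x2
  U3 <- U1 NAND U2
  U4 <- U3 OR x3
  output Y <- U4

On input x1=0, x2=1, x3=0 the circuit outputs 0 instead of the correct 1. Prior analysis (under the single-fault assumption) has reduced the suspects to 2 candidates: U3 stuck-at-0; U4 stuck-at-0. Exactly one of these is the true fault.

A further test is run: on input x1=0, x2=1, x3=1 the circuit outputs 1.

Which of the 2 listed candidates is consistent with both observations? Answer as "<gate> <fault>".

U3 stuck-at-0

Evaluate each candidate on input x1=0, x2=1, x3=1:
  U3 stuck-at-0: U1=1, U2=0, U3=0 [stuck-at-0], U4=1 → 1 — matches
  U4 stuck-at-0: U1=1, U2=0, U3=1, U4=0 [stuck-at-0] → 0 — eliminated
Only U3 stuck-at-0 reproduces the observed 1.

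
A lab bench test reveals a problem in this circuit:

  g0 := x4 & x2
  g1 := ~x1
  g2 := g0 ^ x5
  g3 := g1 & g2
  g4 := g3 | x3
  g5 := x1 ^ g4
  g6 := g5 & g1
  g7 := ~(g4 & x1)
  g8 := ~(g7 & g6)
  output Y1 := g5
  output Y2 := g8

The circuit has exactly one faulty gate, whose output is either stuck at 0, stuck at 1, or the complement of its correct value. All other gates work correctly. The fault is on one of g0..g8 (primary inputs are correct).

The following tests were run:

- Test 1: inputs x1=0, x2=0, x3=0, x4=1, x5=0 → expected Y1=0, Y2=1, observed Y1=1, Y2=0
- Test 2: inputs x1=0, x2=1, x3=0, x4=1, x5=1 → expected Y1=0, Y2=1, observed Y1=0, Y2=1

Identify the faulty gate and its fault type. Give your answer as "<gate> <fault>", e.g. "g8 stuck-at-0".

g0 stuck-at-1

Fault-free values for test 1 (x1=0, x2=0, x3=0, x4=1, x5=0): g0=0, g1=1, g2=0, g3=0, g4=0, g5=0, g6=0, g7=1, g8=1, giving Y1=0, Y2=1. Observed Y1=1, Y2=0.
Test 1: faults giving observed Y1=1, Y2=0 are {g0 stuck-at-1, g0 inverted output, g2 stuck-at-1, g2 inverted output, g3 stuck-at-1, g3 inverted output, g4 stuck-at-1, g4 inverted output, g5 stuck-at-1, g5 inverted output}.
Test 2 (x1=0, x2=1, x3=0, x4=1, x5=1): fault-free g0=1, g1=1, g2=0, g3=0, g4=0, g5=0, g6=0, g7=1, g8=1 → Y1=0, Y2=1; observed Y1=0, Y2=1. Eliminates g0 inverted output, g2 stuck-at-1, g2 inverted output, g3 stuck-at-1, g3 inverted output, g4 stuck-at-1, g4 inverted output, g5 stuck-at-1, g5 inverted output.
Only g0 stuck-at-1 is consistent with every test.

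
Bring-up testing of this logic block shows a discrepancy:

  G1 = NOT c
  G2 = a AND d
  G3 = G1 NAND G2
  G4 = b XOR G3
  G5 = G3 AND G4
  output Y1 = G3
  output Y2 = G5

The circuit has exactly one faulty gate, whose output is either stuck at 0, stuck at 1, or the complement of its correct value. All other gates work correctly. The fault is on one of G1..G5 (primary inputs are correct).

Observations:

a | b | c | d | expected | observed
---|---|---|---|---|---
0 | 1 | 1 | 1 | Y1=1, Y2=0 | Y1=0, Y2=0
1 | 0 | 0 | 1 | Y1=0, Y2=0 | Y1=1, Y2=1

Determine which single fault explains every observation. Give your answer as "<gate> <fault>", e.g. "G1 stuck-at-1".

G3 inverted output

Fault-free values for test 1 (a=0, b=1, c=1, d=1): G1=0, G2=0, G3=1, G4=0, G5=0, giving Y1=1, Y2=0. Observed Y1=0, Y2=0.
Test 1: faults giving observed Y1=0, Y2=0 are {G3 stuck-at-0, G3 inverted output}.
Test 2 (a=1, b=0, c=0, d=1): fault-free G1=1, G2=1, G3=0, G4=0, G5=0 → Y1=0, Y2=0; observed Y1=1, Y2=1. Eliminates G3 stuck-at-0.
Only G3 inverted output is consistent with every test.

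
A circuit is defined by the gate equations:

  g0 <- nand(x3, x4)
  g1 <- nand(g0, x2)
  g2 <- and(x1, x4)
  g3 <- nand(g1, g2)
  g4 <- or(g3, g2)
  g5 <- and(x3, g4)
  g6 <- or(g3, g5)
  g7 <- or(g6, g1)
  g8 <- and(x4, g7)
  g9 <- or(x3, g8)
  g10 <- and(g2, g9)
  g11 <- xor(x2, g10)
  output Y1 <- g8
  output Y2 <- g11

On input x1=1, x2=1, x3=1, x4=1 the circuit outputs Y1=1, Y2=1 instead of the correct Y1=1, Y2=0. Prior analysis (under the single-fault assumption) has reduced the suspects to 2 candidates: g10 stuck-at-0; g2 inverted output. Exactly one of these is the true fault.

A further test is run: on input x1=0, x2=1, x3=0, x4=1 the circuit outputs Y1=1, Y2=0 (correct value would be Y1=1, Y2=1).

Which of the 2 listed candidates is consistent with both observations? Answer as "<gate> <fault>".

Evaluate each candidate on input x1=0, x2=1, x3=0, x4=1:
  g10 stuck-at-0: g0=1, g1=0, g2=0, g3=1, g4=1, g5=0, g6=1, g7=1, g8=1, g9=1, g10=0 [stuck-at-0], g11=1 → Y1=1, Y2=1 — eliminated
  g2 inverted output: g0=1, g1=0, g2=1 [inverted output], g3=1, g4=1, g5=0, g6=1, g7=1, g8=1, g9=1, g10=1, g11=0 → Y1=1, Y2=0 — matches
Only g2 inverted output reproduces the observed Y1=1, Y2=0.

g2 inverted output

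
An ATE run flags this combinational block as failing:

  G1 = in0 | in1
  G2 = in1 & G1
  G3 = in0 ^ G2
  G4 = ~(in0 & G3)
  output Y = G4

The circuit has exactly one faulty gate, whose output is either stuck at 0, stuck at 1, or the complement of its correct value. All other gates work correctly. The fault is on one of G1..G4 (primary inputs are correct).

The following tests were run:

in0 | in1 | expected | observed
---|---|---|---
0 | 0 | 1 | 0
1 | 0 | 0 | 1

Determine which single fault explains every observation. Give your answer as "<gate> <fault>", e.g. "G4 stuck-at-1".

G4 inverted output

Fault-free values for test 1 (in0=0, in1=0): G1=0, G2=0, G3=0, G4=1, giving Y=1. Observed 0.
Test 1: faults giving observed 0 are {G4 stuck-at-0, G4 inverted output}.
Test 2 (in0=1, in1=0): fault-free G1=1, G2=0, G3=1, G4=0 → 0; observed 1. Eliminates G4 stuck-at-0.
Only G4 inverted output is consistent with every test.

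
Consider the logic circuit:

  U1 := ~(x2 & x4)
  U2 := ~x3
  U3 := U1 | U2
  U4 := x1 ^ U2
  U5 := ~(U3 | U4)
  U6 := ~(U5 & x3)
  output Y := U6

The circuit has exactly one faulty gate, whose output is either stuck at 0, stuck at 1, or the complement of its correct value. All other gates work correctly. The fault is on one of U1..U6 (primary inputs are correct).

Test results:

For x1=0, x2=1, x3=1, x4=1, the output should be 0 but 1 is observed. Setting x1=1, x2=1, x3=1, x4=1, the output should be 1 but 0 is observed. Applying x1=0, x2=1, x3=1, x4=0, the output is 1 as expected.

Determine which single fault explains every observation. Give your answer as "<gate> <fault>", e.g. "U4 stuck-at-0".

Fault-free values for test 1 (x1=0, x2=1, x3=1, x4=1): U1=0, U2=0, U3=0, U4=0, U5=1, U6=0, giving Y=0. Observed 1.
Test 1: faults giving observed 1 are {U1 stuck-at-1, U1 inverted output, U2 stuck-at-1, U2 inverted output, U3 stuck-at-1, U3 inverted output, U4 stuck-at-1, U4 inverted output, U5 stuck-at-0, U5 inverted output, U6 stuck-at-1, U6 inverted output}.
Test 2 (x1=1, x2=1, x3=1, x4=1): fault-free U1=0, U2=0, U3=0, U4=1, U5=0, U6=1 → 1; observed 0. Eliminates U1 stuck-at-1, U1 inverted output, U2 stuck-at-1, U2 inverted output, U3 stuck-at-1, U3 inverted output, U4 stuck-at-1, U5 stuck-at-0, U6 stuck-at-1.
Test 3 (x1=0, x2=1, x3=1, x4=0): fault-free U1=1, U2=0, U3=1, U4=0, U5=0, U6=1 → 1; observed 1. Eliminates U5 inverted output, U6 inverted output.
Only U4 inverted output is consistent with every test.

U4 inverted output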